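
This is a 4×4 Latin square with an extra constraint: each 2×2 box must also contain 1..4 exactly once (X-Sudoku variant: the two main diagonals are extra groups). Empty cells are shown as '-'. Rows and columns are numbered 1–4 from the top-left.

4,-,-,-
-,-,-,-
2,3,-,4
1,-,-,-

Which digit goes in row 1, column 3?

row 1, column 4 = 2: row 1 has {4}; col 4 has {4}; box has {}; anti-diagonal has {1,3} → only 2 remains.
row 2, column 1 = 3: row 2 has {}; col 1 has {1,2,4}; box has {4} → only 3 remains.
row 2, column 3 = 4: row 2 has {3}; col 3 has {}; box has {2}; anti-diagonal has {1,2,3} → only 4 remains.
row 2, column 4 = 1: row 2 has {3,4}; col 4 has {2,4}; box has {2,4} → only 1 remains.
row 3, column 3 = 1: row 3 has {2,3,4}; col 3 has {4}; box has {4}; main diagonal has {4} → only 1 remains.
row 4, column 2 = 4: row 4 has {1}; col 2 has {3}; box has {1,2,3} → only 4 remains.
row 4, column 4 = 3: row 4 has {1,4}; col 4 has {1,2,4}; box has {1,4}; main diagonal has {1,4} → only 3 remains.
row 1, column 2 = 1: row 1 has {2,4}; col 2 has {3,4}; box has {3,4} → only 1 remains.
row 1, column 3 = 3: row 1 has {1,2,4}; col 3 has {1,4}; box has {1,2,4} → only 3 remains.

3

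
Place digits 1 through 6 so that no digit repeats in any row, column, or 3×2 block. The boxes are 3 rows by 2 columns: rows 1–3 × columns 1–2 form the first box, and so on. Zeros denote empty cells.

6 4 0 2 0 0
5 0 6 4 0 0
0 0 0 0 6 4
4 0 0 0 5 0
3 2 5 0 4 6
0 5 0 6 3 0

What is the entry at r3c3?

1

r1c5 = 1 (sole candidate).
r2c5 = 2 (sole candidate).
r2c6 = 3 (sole candidate).
r5c4 = 1 (sole candidate).
r6c1 = 1 (sole candidate).
r6c6 = 2 (sole candidate).
r1c3 = 3 (sole candidate).
r1c6 = 5 (sole candidate).
r2c2 = 1 (sole candidate).
r3c1 = 2 (sole candidate).
r3c2 = 3 (sole candidate).
r3c3 = 1: row 3 has {2,3,4,6}; col 3 has {3,5,6}; box has {2,3,4,6} → only 1 remains.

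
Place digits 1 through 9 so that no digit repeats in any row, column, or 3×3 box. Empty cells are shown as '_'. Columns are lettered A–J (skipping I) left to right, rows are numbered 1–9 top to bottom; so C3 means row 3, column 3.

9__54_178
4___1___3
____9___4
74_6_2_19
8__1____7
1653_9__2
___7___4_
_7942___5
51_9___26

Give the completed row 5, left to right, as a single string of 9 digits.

892154367

C4 = 3: row 4 has {1,2,4,6,7,9}; col 3 has {5,9}; box has {1,4,5,6,7,8} → only 3 remains.
C5 = 2: row 5 has {1,7,8}; col 3 has {3,5,9}; box has {1,3,4,5,6,7,8} → only 2 remains.
E5 = 5: row 5 has {1,2,7,8}; col 5 has {1,2,4,9}; box has {1,2,3,6,9} → only 5 remains.
F5 = 4: row 5 has {1,2,5,7,8}; col 6 has {2,9}; box has {1,2,3,5,6,9} → only 4 remains.
H6 = 8: row 6 has {1,2,3,5,6,9}; col 8 has {1,2,4,7}; box has {1,2,7,9} → only 8 remains.
J7 = 1: row 7 has {4,7}; col 9 has {2,3,4,5,6,7,8,9}; box has {2,4,5,6} → only 1 remains.
H8 = 3: row 8 has {2,4,5,7,9}; col 8 has {1,2,4,7,8}; box has {1,2,4,5,6} → only 3 remains.
C1 = 6: row 1 has {1,4,5,7,8,9}; col 3 has {2,3,5,9}; box has {4,9} → only 6 remains.
F1 = 3: row 1 has {1,4,5,6,7,8,9}; col 6 has {2,4,9}; box has {1,4,5,9} → only 3 remains.
E4 = 8: row 4 has {1,2,3,4,6,7,9}; col 5 has {1,2,4,5,9}; box has {1,2,3,4,5,6,9} → only 8 remains.
G4 = 5: row 4 has {1,2,3,4,6,7,8,9}; col 7 has {1}; box has {1,2,7,8,9} → only 5 remains.
B5 = 9: row 5 has {1,2,4,5,7,8}; col 2 has {1,4,6,7}; box has {1,2,3,4,5,6,7,8} → only 9 remains.
H5 = 6: row 5 has {1,2,4,5,7,8,9}; col 8 has {1,2,3,4,7,8}; box has {1,2,5,7,8,9} → only 6 remains.
E6 = 7: row 6 has {1,2,3,5,6,8,9}; col 5 has {1,2,4,5,8,9}; box has {1,2,3,4,5,6,8,9} → only 7 remains.
G6 = 4: row 6 has {1,2,3,5,6,7,8,9}; col 7 has {1,5}; box has {1,2,5,6,7,8,9} → only 4 remains.
C7 = 8: row 7 has {1,4,7}; col 3 has {2,3,5,6,9}; box has {1,5,7,9} → only 8 remains.
G7 = 9: row 7 has {1,4,7,8}; col 7 has {1,4,5}; box has {1,2,3,4,5,6} → only 9 remains.
A8 = 6: row 8 has {2,3,4,5,7,9}; col 1 has {1,4,5,7,8,9}; box has {1,5,7,8,9} → only 6 remains.
G8 = 8: row 8 has {2,3,4,5,6,7,9}; col 7 has {1,4,5,9}; box has {1,2,3,4,5,6,9} → only 8 remains.
C9 = 4: row 9 has {1,2,5,6,9}; col 3 has {2,3,5,6,8,9}; box has {1,5,6,7,8,9} → only 4 remains.
E9 = 3: row 9 has {1,2,4,5,6,9}; col 5 has {1,2,4,5,7,8,9}; box has {2,4,7,9} → only 3 remains.
F9 = 8: row 9 has {1,2,3,4,5,6,9}; col 6 has {2,3,4,9}; box has {2,3,4,7,9} → only 8 remains.
G9 = 7: row 9 has {1,2,3,4,5,6,8,9}; col 7 has {1,4,5,8,9}; box has {1,2,3,4,5,6,8,9} → only 7 remains.
B1 = 2: row 1 has {1,3,4,5,6,7,8,9}; col 2 has {1,4,6,7,9}; box has {4,6,9} → only 2 remains.
C2 = 7: row 2 has {1,3,4}; col 3 has {2,3,4,5,6,8,9}; box has {2,4,6,9} → only 7 remains.
F2 = 6: row 2 has {1,3,4,7}; col 6 has {2,3,4,8,9}; box has {1,3,4,5,9} → only 6 remains.
G2 = 2: row 2 has {1,3,4,6,7}; col 7 has {1,4,5,7,8,9}; box has {1,3,4,7,8} → only 2 remains.
A3 = 3: row 3 has {4,9}; col 1 has {1,4,5,6,7,8,9}; box has {2,4,6,7,9} → only 3 remains.
C3 = 1: row 3 has {3,4,9}; col 3 has {2,3,4,5,6,7,8,9}; box has {2,3,4,6,7,9} → only 1 remains.
F3 = 7: row 3 has {1,3,4,9}; col 6 has {2,3,4,6,8,9}; box has {1,3,4,5,6,9} → only 7 remains.
G3 = 6: row 3 has {1,3,4,7,9}; col 7 has {1,2,4,5,7,8,9}; box has {1,2,3,4,7,8} → only 6 remains.
H3 = 5: row 3 has {1,3,4,6,7,9}; col 8 has {1,2,3,4,6,7,8}; box has {1,2,3,4,6,7,8} → only 5 remains.
G5 = 3: row 5 has {1,2,4,5,6,7,8,9}; col 7 has {1,2,4,5,6,7,8,9}; box has {1,2,4,5,6,7,8,9} → only 3 remains.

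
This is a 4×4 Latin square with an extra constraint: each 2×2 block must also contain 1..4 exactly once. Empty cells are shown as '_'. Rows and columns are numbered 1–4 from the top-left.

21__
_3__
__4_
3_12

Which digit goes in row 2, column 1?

row 1, column 3 = 3 (sole candidate).
row 1, column 4 = 4 (sole candidate).
row 2, column 1 = 4: row 2 has {3}; col 1 has {2,3}; box has {1,2,3} → only 4 remains.

4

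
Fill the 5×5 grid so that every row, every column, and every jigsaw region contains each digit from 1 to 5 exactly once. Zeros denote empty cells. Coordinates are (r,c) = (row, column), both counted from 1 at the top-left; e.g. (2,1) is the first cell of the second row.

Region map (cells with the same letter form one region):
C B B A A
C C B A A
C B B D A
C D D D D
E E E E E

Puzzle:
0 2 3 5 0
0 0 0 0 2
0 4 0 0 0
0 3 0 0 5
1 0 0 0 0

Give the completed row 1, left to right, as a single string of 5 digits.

(1,1) = 4: row 1 has {2,3,5}; col 1 has {1}; region has {} → only 4 remains.
(1,5) = 1: row 1 has {2,3,4,5}; col 5 has {2,5}; region has {2,5} → only 1 remains.

42351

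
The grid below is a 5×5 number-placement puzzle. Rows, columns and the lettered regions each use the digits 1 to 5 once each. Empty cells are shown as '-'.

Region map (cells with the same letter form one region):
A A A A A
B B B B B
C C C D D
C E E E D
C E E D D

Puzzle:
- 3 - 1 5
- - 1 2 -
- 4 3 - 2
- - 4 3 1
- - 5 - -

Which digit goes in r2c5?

4

r1c3 = 2: row 1 has {1,3,5}; col 3 has {1,3,4,5}; region has {1,3,5} → only 2 remains.
r2c2 = 5: row 2 has {1,2}; col 2 has {3,4}; region has {1,2} → only 5 remains.
r3c4 = 5: row 3 has {2,3,4}; col 4 has {1,2,3}; region has {1,2} → only 5 remains.
r4c2 = 2: row 4 has {1,3,4}; col 2 has {3,4,5}; region has {3,4,5} → only 2 remains.
r5c2 = 1: row 5 has {5}; col 2 has {2,3,4,5}; region has {2,3,4,5} → only 1 remains.
r5c4 = 4: row 5 has {1,5}; col 4 has {1,2,3,5}; region has {1,2,5} → only 4 remains.
r5c5 = 3: row 5 has {1,4,5}; col 5 has {1,2,5}; region has {1,2,4,5} → only 3 remains.
r1c1 = 4: row 1 has {1,2,3,5}; col 1 has {}; region has {1,2,3,5} → only 4 remains.
r2c1 = 3: row 2 has {1,2,5}; col 1 has {4}; region has {1,2,5} → only 3 remains.
r2c5 = 4: row 2 has {1,2,3,5}; col 5 has {1,2,3,5}; region has {1,2,3,5} → only 4 remains.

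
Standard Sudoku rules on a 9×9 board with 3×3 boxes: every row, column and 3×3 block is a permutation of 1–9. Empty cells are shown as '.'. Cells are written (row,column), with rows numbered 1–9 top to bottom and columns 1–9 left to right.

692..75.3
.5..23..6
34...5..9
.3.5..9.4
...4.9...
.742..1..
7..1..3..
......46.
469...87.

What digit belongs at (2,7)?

7

(1,4) = 8 (sole candidate).
(2,4) = 9 (sole candidate).
(2,7) = 7: row 2 has {2,3,5,6,9}; col 7 has {1,3,4,5,8,9}; box has {3,5,6,9} → only 7 remains.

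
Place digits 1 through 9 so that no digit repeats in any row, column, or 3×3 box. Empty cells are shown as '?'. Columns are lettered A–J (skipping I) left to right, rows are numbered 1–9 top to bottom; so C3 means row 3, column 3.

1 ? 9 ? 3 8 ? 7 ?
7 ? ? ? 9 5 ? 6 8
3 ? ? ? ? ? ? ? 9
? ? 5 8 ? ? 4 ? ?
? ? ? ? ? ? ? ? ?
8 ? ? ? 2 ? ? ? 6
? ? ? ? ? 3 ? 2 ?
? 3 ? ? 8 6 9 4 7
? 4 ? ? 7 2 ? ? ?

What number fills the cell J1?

4

B2 = 2: row 2 has {5,6,7,8,9}; col 2 has {3,4}; box has {1,3,7,9} → only 2 remains.
C2 = 4: row 2 has {2,5,6,7,8,9}; col 3 has {5,9}; box has {1,2,3,7,9} → only 4 remains.
D2 = 1: row 2 has {2,4,5,6,7,8,9}; col 4 has {8}; box has {3,5,8,9} → only 1 remains.
G2 = 3: row 2 has {1,2,4,5,6,7,8,9}; col 7 has {4,9}; box has {6,7,8,9} → only 3 remains.
D8 = 5: row 8 has {3,4,6,7,8,9}; col 4 has {1,8}; box has {2,3,6,7,8} → only 5 remains.
D9 = 9: row 9 has {2,4,7}; col 4 has {1,5,8}; box has {2,3,5,6,7,8} → only 9 remains.
D7 = 4: row 7 has {2,3}; col 4 has {1,5,8,9}; box has {2,3,5,6,7,8,9} → only 4 remains.
E7 = 1: row 7 has {2,3,4}; col 5 has {2,3,7,8,9}; box has {2,3,4,5,6,7,8,9} → only 1 remains.
J7 = 5: row 7 has {1,2,3,4}; col 9 has {6,7,8,9}; box has {2,4,7,9} → only 5 remains.
A8 = 2: row 8 has {3,4,5,6,7,8,9}; col 1 has {1,3,7,8}; box has {3,4} → only 2 remains.
C8 = 1: row 8 has {2,3,4,5,6,7,8,9}; col 3 has {4,5,9}; box has {2,3,4} → only 1 remains.
E4 = 6: row 4 has {4,5,8}; col 5 has {1,2,3,7,8,9}; box has {2,8} → only 6 remains.
E3 = 4: row 3 has {3,9}; col 5 has {1,2,3,6,7,8,9}; box has {1,3,5,8,9} → only 4 remains.
F3 = 7: row 3 has {3,4,9}; col 6 has {2,3,5,6,8}; box has {1,3,4,5,8,9} → only 7 remains.
A4 = 9: row 4 has {4,5,6,8}; col 1 has {1,2,3,7,8}; box has {5,8} → only 9 remains.
F4 = 1: row 4 has {4,5,6,8,9}; col 6 has {2,3,5,6,7,8}; box has {2,6,8} → only 1 remains.
H4 = 3: row 4 has {1,4,5,6,8,9}; col 8 has {2,4,6,7}; box has {4,6} → only 3 remains.
J4 = 2: row 4 has {1,3,4,5,6,8,9}; col 9 has {5,6,7,8,9}; box has {3,4,6} → only 2 remains.
E5 = 5: row 5 has {}; col 5 has {1,2,3,4,6,7,8,9}; box has {1,2,6,8} → only 5 remains.
J5 = 1: row 5 has {5}; col 9 has {2,5,6,7,8,9}; box has {2,3,4,6} → only 1 remains.
A7 = 6: row 7 has {1,2,3,4,5}; col 1 has {1,2,3,7,8,9}; box has {1,2,3,4} → only 6 remains.
G7 = 8: row 7 has {1,2,3,4,5,6}; col 7 has {3,4,9}; box has {2,4,5,7,9} → only 8 remains.
A9 = 5: row 9 has {2,4,7,9}; col 1 has {1,2,3,6,7,8,9}; box has {1,2,3,4,6} → only 5 remains.
C9 = 8: row 9 has {2,4,5,7,9}; col 3 has {1,4,5,9}; box has {1,2,3,4,5,6} → only 8 remains.
H9 = 1: row 9 has {2,4,5,7,8,9}; col 8 has {2,3,4,6,7}; box has {2,4,5,7,8,9} → only 1 remains.
J9 = 3: row 9 has {1,2,4,5,7,8,9}; col 9 has {1,2,5,6,7,8,9}; box has {1,2,4,5,7,8,9} → only 3 remains.
J1 = 4: row 1 has {1,3,7,8,9}; col 9 has {1,2,3,5,6,7,8,9}; box has {3,6,7,8,9} → only 4 remains.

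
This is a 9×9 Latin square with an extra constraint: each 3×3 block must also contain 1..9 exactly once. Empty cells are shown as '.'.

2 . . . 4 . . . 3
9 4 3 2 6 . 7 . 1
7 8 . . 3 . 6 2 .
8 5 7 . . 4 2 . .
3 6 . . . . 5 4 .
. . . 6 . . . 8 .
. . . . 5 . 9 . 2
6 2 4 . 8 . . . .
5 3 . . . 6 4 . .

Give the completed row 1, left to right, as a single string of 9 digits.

R1C2 = 1: row 1 has {2,3,4}; col 2 has {2,3,4,5,6,8}; box has {2,3,4,7,8,9} → only 1 remains.
R1C7 = 8: row 1 has {1,2,3,4}; col 7 has {2,4,5,6,7,9}; box has {1,2,3,6,7} → only 8 remains.
R2C8 = 5: row 2 has {1,2,3,4,6,7,9}; col 8 has {2,4,8}; box has {1,2,3,6,7,8} → only 5 remains.
R3C3 = 5: row 3 has {2,3,6,7,8}; col 3 has {3,4,7}; box has {1,2,3,4,7,8,9} → only 5 remains.
R6C2 = 9: row 6 has {6,8}; col 2 has {1,2,3,4,5,6,8}; box has {3,5,6,7,8} → only 9 remains.
R6C9 = 7: row 6 has {6,8,9}; col 9 has {1,2,3}; box has {2,4,5,8} → only 7 remains.
R7C1 = 1: row 7 has {2,5,9}; col 1 has {2,3,5,6,7,8,9}; box has {2,3,4,5,6} → only 1 remains.
R7C2 = 7: row 7 has {1,2,5,9}; col 2 has {1,2,3,4,5,6,8,9}; box has {1,2,3,4,5,6} → only 7 remains.
R7C3 = 8: row 7 has {1,2,5,7,9}; col 3 has {3,4,5,7}; box has {1,2,3,4,5,6,7} → only 8 remains.
R7C6 = 3: row 7 has {1,2,5,7,8,9}; col 6 has {4,6}; box has {5,6,8} → only 3 remains.
R7C8 = 6: row 7 has {1,2,3,5,7,8,9}; col 8 has {2,4,5,8}; box has {2,4,9} → only 6 remains.
R8C9 = 5: row 8 has {2,4,6,8}; col 9 has {1,2,3,7}; box has {2,4,6,9} → only 5 remains.
R9C3 = 9: row 9 has {3,4,5,6}; col 3 has {3,4,5,7,8}; box has {1,2,3,4,5,6,7,8} → only 9 remains.
R9C9 = 8: row 9 has {3,4,5,6,9}; col 9 has {1,2,3,5,7}; box has {2,4,5,6,9} → only 8 remains.
R1C3 = 6: row 1 has {1,2,3,4,8}; col 3 has {3,4,5,7,8,9}; box has {1,2,3,4,5,7,8,9} → only 6 remains.
R1C8 = 9: row 1 has {1,2,3,4,6,8}; col 8 has {2,4,5,6,8}; box has {1,2,3,5,6,7,8} → only 9 remains.
R2C6 = 8: row 2 has {1,2,3,4,5,6,7,9}; col 6 has {3,4,6}; box has {2,3,4,6} → only 8 remains.
R3C9 = 4: row 3 has {2,3,5,6,7,8}; col 9 has {1,2,3,5,7,8}; box has {1,2,3,5,6,7,8,9} → only 4 remains.
R5C9 = 9: row 5 has {3,4,5,6}; col 9 has {1,2,3,4,5,7,8}; box has {2,4,5,7,8} → only 9 remains.
R6C1 = 4: row 6 has {6,7,8,9}; col 1 has {1,2,3,5,6,7,8,9}; box has {3,5,6,7,8,9} → only 4 remains.
R7C4 = 4: row 7 has {1,2,3,5,6,7,8,9}; col 4 has {2,6}; box has {3,5,6,8} → only 4 remains.
R4C9 = 6: row 4 has {2,4,5,7,8}; col 9 has {1,2,3,4,5,7,8,9}; box has {2,4,5,7,8,9} → only 6 remains.
R5C4 = 8: in row 5, 8 can only go here (every other open cell in that row sees an 8).
R6C7 = 3: in row 6, 3 can only go here (every other open cell in that row sees a 3).
R6C6 = 5: in row 6, 5 can only go here (every other open cell in that row sees a 5).
R1C6 = 7: row 1 has {1,2,3,4,6,8,9}; col 6 has {3,4,5,6,8}; box has {2,3,4,6,8} → only 7 remains.
R4C8 = 1: row 4 has {2,4,5,6,7,8}; col 8 has {2,4,5,6,8,9}; box has {2,3,4,5,6,7,8,9} → only 1 remains.
R8C7 = 1: row 8 has {2,4,5,6,8}; col 7 has {2,3,4,5,6,7,8,9}; box has {2,4,5,6,8,9} → only 1 remains.
R9C8 = 7: row 9 has {3,4,5,6,8,9}; col 8 has {1,2,4,5,6,8,9}; box has {1,2,4,5,6,8,9} → only 7 remains.
R1C4 = 5: row 1 has {1,2,3,4,6,7,8,9}; col 4 has {2,4,6,8}; box has {2,3,4,6,7,8} → only 5 remains.

216547893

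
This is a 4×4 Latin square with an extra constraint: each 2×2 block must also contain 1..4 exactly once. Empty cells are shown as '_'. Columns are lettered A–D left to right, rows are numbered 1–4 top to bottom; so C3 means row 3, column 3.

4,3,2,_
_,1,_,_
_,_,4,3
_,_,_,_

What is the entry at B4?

4

D1 = 1: row 1 has {2,3,4}; col 4 has {3}; box has {2} → only 1 remains.
A2 = 2: row 2 has {1}; col 1 has {4}; box has {1,3,4} → only 2 remains.
C2 = 3: row 2 has {1,2}; col 3 has {2,4}; box has {1,2} → only 3 remains.
D2 = 4: row 2 has {1,2,3}; col 4 has {1,3}; box has {1,2,3} → only 4 remains.
A3 = 1: row 3 has {3,4}; col 1 has {2,4}; box has {} → only 1 remains.
B3 = 2: row 3 has {1,3,4}; col 2 has {1,3}; box has {1} → only 2 remains.
A4 = 3: row 4 has {}; col 1 has {1,2,4}; box has {1,2} → only 3 remains.
B4 = 4: row 4 has {3}; col 2 has {1,2,3}; box has {1,2,3} → only 4 remains.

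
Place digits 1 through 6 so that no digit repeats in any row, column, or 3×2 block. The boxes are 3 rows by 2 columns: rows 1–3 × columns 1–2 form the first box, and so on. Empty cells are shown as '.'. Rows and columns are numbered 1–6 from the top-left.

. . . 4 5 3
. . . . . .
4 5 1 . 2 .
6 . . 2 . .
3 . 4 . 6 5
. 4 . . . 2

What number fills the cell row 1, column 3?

2

row 3, column 6 = 6: row 3 has {1,2,4,5}; col 6 has {2,3,5}; box has {2,3,5} → only 6 remains.
row 4, column 2 = 1: row 4 has {2,6}; col 2 has {4,5}; box has {3,4,6} → only 1 remains.
row 4, column 6 = 4: row 4 has {1,2,6}; col 6 has {2,3,5,6}; box has {2,5,6} → only 4 remains.
row 5, column 2 = 2: row 5 has {3,4,5,6}; col 2 has {1,4,5}; box has {1,3,4,6} → only 2 remains.
row 5, column 4 = 1: row 5 has {2,3,4,5,6}; col 4 has {2,4}; box has {2,4} → only 1 remains.
row 6, column 1 = 5: row 6 has {2,4}; col 1 has {3,4,6}; box has {1,2,3,4,6} → only 5 remains.
row 1, column 2 = 6: row 1 has {3,4,5}; col 2 has {1,2,4,5}; box has {4,5} → only 6 remains.
row 1, column 3 = 2: row 1 has {3,4,5,6}; col 3 has {1,4}; box has {1,4} → only 2 remains.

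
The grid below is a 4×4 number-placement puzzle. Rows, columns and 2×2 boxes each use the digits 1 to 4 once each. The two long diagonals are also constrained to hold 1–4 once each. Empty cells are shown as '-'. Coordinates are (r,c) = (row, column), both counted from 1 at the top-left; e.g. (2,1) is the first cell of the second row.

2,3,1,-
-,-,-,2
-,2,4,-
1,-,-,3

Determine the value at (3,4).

(1,4) = 4: row 1 has {1,2,3}; col 4 has {2,3}; box has {1,2}; anti-diagonal has {1,2} → only 4 remains.
(2,1) = 4: row 2 has {2}; col 1 has {1,2}; box has {2,3} → only 4 remains.
(2,2) = 1: row 2 has {2,4}; col 2 has {2,3}; box has {2,3,4}; main diagonal has {2,3,4} → only 1 remains.
(2,3) = 3: row 2 has {1,2,4}; col 3 has {1,4}; box has {1,2,4}; anti-diagonal has {1,2,4} → only 3 remains.
(3,1) = 3: row 3 has {2,4}; col 1 has {1,2,4}; box has {1,2} → only 3 remains.
(3,4) = 1: row 3 has {2,3,4}; col 4 has {2,3,4}; box has {3,4} → only 1 remains.

1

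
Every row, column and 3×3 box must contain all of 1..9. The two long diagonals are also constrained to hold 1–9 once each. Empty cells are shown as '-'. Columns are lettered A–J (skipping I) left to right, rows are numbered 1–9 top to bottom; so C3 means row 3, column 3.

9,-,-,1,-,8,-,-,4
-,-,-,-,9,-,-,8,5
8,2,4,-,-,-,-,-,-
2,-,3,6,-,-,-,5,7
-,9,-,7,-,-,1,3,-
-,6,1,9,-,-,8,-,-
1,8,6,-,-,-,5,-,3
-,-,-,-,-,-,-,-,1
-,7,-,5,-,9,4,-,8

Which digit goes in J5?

C2 = 7 (sole candidate).
D3 = 3 (sole candidate).
G3 = 7 (sole candidate).
B4 = 4 (sole candidate).
F4 = 1 (sole candidate).
G4 = 9 (sole candidate).
A5 = 5 (sole candidate).
C5 = 8 (sole candidate).
E5 = 2 (sole candidate).
F5 = 4 (sole candidate).
J5 = 6: row 5 has {1,2,3,4,5,7,8,9}; col 9 has {1,3,4,5,7,8}; box has {1,3,5,7,8,9} → only 6 remains.

6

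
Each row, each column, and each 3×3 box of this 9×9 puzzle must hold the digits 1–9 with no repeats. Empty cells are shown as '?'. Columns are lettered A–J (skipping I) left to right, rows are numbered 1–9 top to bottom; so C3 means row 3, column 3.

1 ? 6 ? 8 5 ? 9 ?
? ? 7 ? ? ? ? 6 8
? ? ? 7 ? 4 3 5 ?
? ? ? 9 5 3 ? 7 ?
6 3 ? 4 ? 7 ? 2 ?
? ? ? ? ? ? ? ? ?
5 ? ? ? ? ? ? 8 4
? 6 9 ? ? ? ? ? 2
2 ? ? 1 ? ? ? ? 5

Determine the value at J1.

7

J1 = 7: row 1 has {1,5,6,8,9}; col 9 has {2,4,5,8}; box has {3,5,6,8,9} → only 7 remains.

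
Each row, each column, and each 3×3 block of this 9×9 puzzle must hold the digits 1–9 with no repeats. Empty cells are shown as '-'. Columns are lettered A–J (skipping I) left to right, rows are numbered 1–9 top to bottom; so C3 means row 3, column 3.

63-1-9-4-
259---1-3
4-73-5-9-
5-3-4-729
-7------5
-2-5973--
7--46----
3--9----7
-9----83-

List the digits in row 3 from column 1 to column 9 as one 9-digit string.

417325698

C1 = 8: row 1 has {1,3,4,6,9}; col 3 has {3,7,9}; box has {2,3,4,5,6,7,9} → only 8 remains.
J1 = 2: row 1 has {1,3,4,6,8,9}; col 9 has {3,5,7,9}; box has {1,3,4,9} → only 2 remains.
B3 = 1: row 3 has {3,4,5,7,9}; col 2 has {2,3,5,7,9}; box has {2,3,4,5,6,7,8,9} → only 1 remains.
G3 = 6: row 3 has {1,3,4,5,7,9}; col 7 has {1,3,7,8}; box has {1,2,3,4,9} → only 6 remains.
J3 = 8: row 3 has {1,3,4,5,6,7,9}; col 9 has {2,3,5,7,9}; box has {1,2,3,4,6,9} → only 8 remains.
G5 = 4: row 5 has {5,7}; col 7 has {1,3,6,7,8}; box has {2,3,5,7,9} → only 4 remains.
B7 = 8: row 7 has {4,6,7}; col 2 has {1,2,3,5,7,9}; box has {3,7,9} → only 8 remains.
J7 = 1: row 7 has {4,6,7,8}; col 9 has {2,3,5,7,8,9}; box has {3,7,8} → only 1 remains.
A9 = 1: row 9 has {3,8,9}; col 1 has {2,3,4,5,6,7}; box has {3,7,8,9} → only 1 remains.
F9 = 2: row 9 has {1,3,8,9}; col 6 has {5,7,9}; box has {4,6,9} → only 2 remains.
E1 = 7: row 1 has {1,2,3,4,6,8,9}; col 5 has {4,6,9}; box has {1,3,5,9} → only 7 remains.
G1 = 5: row 1 has {1,2,3,4,6,7,8,9}; col 7 has {1,3,4,6,7,8}; box has {1,2,3,4,6,8,9} → only 5 remains.
E2 = 8: row 2 has {1,2,3,5,9}; col 5 has {4,6,7,9}; box has {1,3,5,7,9} → only 8 remains.
H2 = 7: row 2 has {1,2,3,5,8,9}; col 8 has {2,3,4,9}; box has {1,2,3,4,5,6,8,9} → only 7 remains.
E3 = 2: row 3 has {1,3,4,5,6,7,8,9}; col 5 has {4,6,7,8,9}; box has {1,3,5,7,8,9} → only 2 remains.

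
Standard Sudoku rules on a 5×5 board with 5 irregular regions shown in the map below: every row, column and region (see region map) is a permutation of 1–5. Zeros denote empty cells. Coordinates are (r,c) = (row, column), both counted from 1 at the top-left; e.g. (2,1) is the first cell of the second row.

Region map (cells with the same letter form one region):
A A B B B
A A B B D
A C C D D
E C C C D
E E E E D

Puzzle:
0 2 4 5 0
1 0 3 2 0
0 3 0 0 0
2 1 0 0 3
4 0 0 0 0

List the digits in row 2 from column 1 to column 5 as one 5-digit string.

(1,1) = 3: row 1 has {2,4,5}; col 1 has {1,2,4}; region has {1,2} → only 3 remains.
(1,5) = 1: row 1 has {2,3,4,5}; col 5 has {3}; region has {2,3,4,5} → only 1 remains.
(3,1) = 5: row 3 has {3}; col 1 has {1,2,3,4}; region has {1,2,3} → only 5 remains.
(3,3) = 2: row 3 has {3,5}; col 3 has {3,4}; region has {1,3} → only 2 remains.
(3,5) = 4: row 3 has {2,3,5}; col 5 has {1,3}; region has {3} → only 4 remains.
(4,3) = 5: row 4 has {1,2,3}; col 3 has {2,3,4}; region has {1,2,3} → only 5 remains.
(4,4) = 4: row 4 has {1,2,3,5}; col 4 has {2,5}; region has {1,2,3,5} → only 4 remains.
(5,2) = 5: row 5 has {4}; col 2 has {1,2,3}; region has {2,4} → only 5 remains.
(5,3) = 1: row 5 has {4,5}; col 3 has {2,3,4,5}; region has {2,4,5} → only 1 remains.
(5,4) = 3: row 5 has {1,4,5}; col 4 has {2,4,5}; region has {1,2,4,5} → only 3 remains.
(5,5) = 2: row 5 has {1,3,4,5}; col 5 has {1,3,4}; region has {3,4} → only 2 remains.
(2,2) = 4: row 2 has {1,2,3}; col 2 has {1,2,3,5}; region has {1,2,3,5} → only 4 remains.
(2,5) = 5: row 2 has {1,2,3,4}; col 5 has {1,2,3,4}; region has {2,3,4} → only 5 remains.

14325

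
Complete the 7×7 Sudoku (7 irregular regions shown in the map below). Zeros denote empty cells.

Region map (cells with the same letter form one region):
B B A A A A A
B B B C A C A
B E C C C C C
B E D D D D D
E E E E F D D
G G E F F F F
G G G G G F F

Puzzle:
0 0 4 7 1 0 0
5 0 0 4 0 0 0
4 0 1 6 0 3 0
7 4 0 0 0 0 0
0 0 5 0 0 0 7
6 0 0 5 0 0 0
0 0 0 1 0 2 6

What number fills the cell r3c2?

r2c6 = 7: row 2 has {4,5}; col 6 has {2,3}; region has {1,3,4,6} → only 7 remains.
r7c1 = 3: row 7 has {1,2,6}; col 1 has {4,5,6,7}; region has {1,6} → only 3 remains.
r7c3 = 7: row 7 has {1,2,3,6}; col 3 has {1,4,5}; region has {1,3,6} → only 7 remains.
r1c1 = 2: row 1 has {1,4,7}; col 1 has {3,4,5,6,7}; region has {4,5,7} → only 2 remains.
r5c1 = 1: row 5 has {5,7}; col 1 has {2,3,4,5,6,7}; region has {4,5} → only 1 remains.
r6c2 = 2: row 6 has {5,6}; col 2 has {4}; region has {1,3,6,7} → only 2 remains.
r6c3 = 3: row 6 has {2,5,6}; col 3 has {1,4,5,7}; region has {1,4,5} → only 3 remains.
r7c2 = 5: row 7 has {1,2,3,6,7}; col 2 has {2,4}; region has {1,2,3,6,7} → only 5 remains.
r7c5 = 4: row 7 has {1,2,3,5,6,7}; col 5 has {1}; region has {1,2,3,5,6,7} → only 4 remains.
r2c3 = 6: row 2 has {4,5,7}; col 3 has {1,3,4,5,7}; region has {2,4,5,7} → only 6 remains.
r3c2 = 7: row 3 has {1,3,4,6}; col 2 has {2,4,5}; region has {1,3,4,5} → only 7 remains.

7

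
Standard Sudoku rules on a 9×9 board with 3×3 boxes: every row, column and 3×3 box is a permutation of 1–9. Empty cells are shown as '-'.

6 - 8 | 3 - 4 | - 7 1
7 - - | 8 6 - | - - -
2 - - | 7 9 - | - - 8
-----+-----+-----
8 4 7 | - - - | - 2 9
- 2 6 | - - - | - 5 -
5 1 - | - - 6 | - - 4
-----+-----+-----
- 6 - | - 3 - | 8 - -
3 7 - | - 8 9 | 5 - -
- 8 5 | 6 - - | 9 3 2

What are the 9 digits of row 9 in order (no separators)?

row 1, column 7 = 2: row 1 has {1,3,4,6,7,8}; col 7 has {5,8,9}; box has {1,7,8} → only 2 remains.
row 5, column 1 = 9: row 5 has {2,5,6}; col 1 has {2,3,5,6,7,8}; box has {1,2,4,5,6,7,8} → only 9 remains.
row 6, column 3 = 3: row 6 has {1,4,5,6}; col 3 has {5,6,7,8}; box has {1,2,4,5,6,7,8,9} → only 3 remains.
row 6, column 7 = 7: row 6 has {1,3,4,5,6}; col 7 has {2,5,8,9}; box has {2,4,5,9} → only 7 remains.
row 6, column 8 = 8: row 6 has {1,3,4,5,6,7}; col 8 has {2,3,5,7}; box has {2,4,5,7,9} → only 8 remains.
row 7, column 9 = 7: row 7 has {3,6,8}; col 9 has {1,2,4,8,9}; box has {2,3,5,8,9} → only 7 remains.
row 8, column 9 = 6: row 8 has {3,5,7,8,9}; col 9 has {1,2,4,7,8,9}; box has {2,3,5,7,8,9} → only 6 remains.
row 1, column 5 = 5: row 1 has {1,2,3,4,6,7,8}; col 5 has {3,6,8,9}; box has {3,4,6,7,8,9} → only 5 remains.
row 3, column 6 = 1: row 3 has {2,7,8,9}; col 6 has {4,6,9}; box has {3,4,5,6,7,8,9} → only 1 remains.
row 4, column 5 = 1: row 4 has {2,4,7,8,9}; col 5 has {3,5,6,8,9}; box has {6} → only 1 remains.
row 5, column 4 = 4: row 5 has {2,5,6,9}; col 4 has {3,6,7,8}; box has {1,6} → only 4 remains.
row 5, column 5 = 7: row 5 has {2,4,5,6,9}; col 5 has {1,3,5,6,8,9}; box has {1,4,6} → only 7 remains.
row 5, column 9 = 3: row 5 has {2,4,5,6,7,9}; col 9 has {1,2,4,6,7,8,9}; box has {2,4,5,7,8,9} → only 3 remains.
row 6, column 5 = 2: row 6 has {1,3,4,5,6,7,8}; col 5 has {1,3,5,6,7,8,9}; box has {1,4,6,7} → only 2 remains.
row 9, column 5 = 4: row 9 has {2,3,5,6,8,9}; col 5 has {1,2,3,5,6,7,8,9}; box has {3,6,8,9} → only 4 remains.
row 9, column 6 = 7: row 9 has {2,3,4,5,6,8,9}; col 6 has {1,4,6,9}; box has {3,4,6,8,9} → only 7 remains.
row 1, column 2 = 9: row 1 has {1,2,3,4,5,6,7,8}; col 2 has {1,2,4,6,7,8}; box has {2,6,7,8} → only 9 remains.
row 2, column 6 = 2: row 2 has {6,7,8}; col 6 has {1,4,6,7,9}; box has {1,3,4,5,6,7,8,9} → only 2 remains.
row 2, column 9 = 5: row 2 has {2,6,7,8}; col 9 has {1,2,3,4,6,7,8,9}; box has {1,2,7,8} → only 5 remains.
row 3, column 3 = 4: row 3 has {1,2,7,8,9}; col 3 has {3,5,6,7,8}; box has {2,6,7,8,9} → only 4 remains.
row 3, column 8 = 6: row 3 has {1,2,4,7,8,9}; col 8 has {2,3,5,7,8}; box has {1,2,5,7,8} → only 6 remains.
row 4, column 4 = 5: row 4 has {1,2,4,7,8,9}; col 4 has {3,4,6,7,8}; box has {1,2,4,6,7} → only 5 remains.
row 4, column 6 = 3: row 4 has {1,2,4,5,7,8,9}; col 6 has {1,2,4,6,7,9}; box has {1,2,4,5,6,7} → only 3 remains.
row 4, column 7 = 6: row 4 has {1,2,3,4,5,7,8,9}; col 7 has {2,5,7,8,9}; box has {2,3,4,5,7,8,9} → only 6 remains.
row 5, column 6 = 8: row 5 has {2,3,4,5,6,7,9}; col 6 has {1,2,3,4,6,7,9}; box has {1,2,3,4,5,6,7} → only 8 remains.
row 5, column 7 = 1: row 5 has {2,3,4,5,6,7,8,9}; col 7 has {2,5,6,7,8,9}; box has {2,3,4,5,6,7,8,9} → only 1 remains.
row 6, column 4 = 9: row 6 has {1,2,3,4,5,6,7,8}; col 4 has {3,4,5,6,7,8}; box has {1,2,3,4,5,6,7,8} → only 9 remains.
row 7, column 6 = 5: row 7 has {3,6,7,8}; col 6 has {1,2,3,4,6,7,8,9}; box has {3,4,6,7,8,9} → only 5 remains.
row 9, column 1 = 1: row 9 has {2,3,4,5,6,7,8,9}; col 1 has {2,3,5,6,7,8,9}; box has {3,5,6,7,8} → only 1 remains.

185647932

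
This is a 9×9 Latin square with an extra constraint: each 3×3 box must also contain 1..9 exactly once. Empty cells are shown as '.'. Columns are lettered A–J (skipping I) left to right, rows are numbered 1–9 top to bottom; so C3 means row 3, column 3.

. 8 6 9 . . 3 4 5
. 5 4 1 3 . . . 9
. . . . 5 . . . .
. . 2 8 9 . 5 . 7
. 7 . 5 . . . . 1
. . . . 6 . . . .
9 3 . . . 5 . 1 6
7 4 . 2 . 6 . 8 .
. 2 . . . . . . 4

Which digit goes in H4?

A2 = 2 (sole candidate).
C7 = 8 (sole candidate).
E8 = 1 (sole candidate).
G8 = 9 (sole candidate).
J8 = 3 (sole candidate).
G9 = 7 (sole candidate).
H9 = 5 (sole candidate).
A1 = 1 (sole candidate).
A3 = 3 (sole candidate).
B3 = 9 (sole candidate).
C3 = 7 (sole candidate).
B6 = 1 (sole candidate).
G7 = 2 (sole candidate).
C8 = 5 (sole candidate).
A9 = 6 (sole candidate).
C9 = 1 (sole candidate).
D9 = 3 (sole candidate).
E9 = 8 (sole candidate).
F9 = 9 (sole candidate).
A4 = 4 (sole candidate).
B4 = 6 (sole candidate).
H4 = 3: row 4 has {2,4,5,6,7,8,9}; col 8 has {1,4,5,8}; box has {1,5,7} → only 3 remains.

3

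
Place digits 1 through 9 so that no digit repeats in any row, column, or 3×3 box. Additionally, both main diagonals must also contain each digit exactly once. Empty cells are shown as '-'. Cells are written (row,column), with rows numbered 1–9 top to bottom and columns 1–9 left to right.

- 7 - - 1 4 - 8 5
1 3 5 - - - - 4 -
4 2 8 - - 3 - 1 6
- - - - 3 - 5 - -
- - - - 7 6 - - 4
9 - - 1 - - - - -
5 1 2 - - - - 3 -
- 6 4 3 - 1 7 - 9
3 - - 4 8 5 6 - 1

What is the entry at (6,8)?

7

(1,1) = 6: row 1 has {1,4,5,7,8}; col 1 has {1,3,4,5,9}; box has {1,2,3,4,5,7,8}; main diagonal has {1,3,7,8} → only 6 remains.
(1,3) = 9: row 1 has {1,4,5,6,7,8}; col 3 has {2,4,5,8}; box has {1,2,3,4,5,6,7,8} → only 9 remains.
(1,4) = 2: row 1 has {1,4,5,6,7,8,9}; col 4 has {1,3,4}; box has {1,3,4} → only 2 remains.
(1,7) = 3: row 1 has {1,2,4,5,6,7,8,9}; col 7 has {5,6,7}; box has {1,4,5,6,8} → only 3 remains.
(3,7) = 9: row 3 has {1,2,3,4,6,8}; col 7 has {3,5,6,7}; box has {1,3,4,5,6,8}; anti-diagonal has {1,2,3,4,5,6,7} → only 9 remains.
(4,4) = 9: row 4 has {3,5}; col 4 has {1,2,3,4}; box has {1,3,6,7}; main diagonal has {1,3,6,7,8} → only 9 remains.
(4,6) = 8: row 4 has {3,5,9}; col 6 has {1,3,4,5,6}; box has {1,3,6,7,9}; anti-diagonal has {1,2,3,4,5,6,7,9} → only 8 remains.
(5,4) = 5: row 5 has {4,6,7}; col 4 has {1,2,3,4,9}; box has {1,3,6,7,8,9} → only 5 remains.
(6,6) = 2: row 6 has {1,9}; col 6 has {1,3,4,5,6,8}; box has {1,3,5,6,7,8,9}; main diagonal has {1,3,6,7,8,9} → only 2 remains.
(6,7) = 8: row 6 has {1,2,9}; col 7 has {3,5,6,7,9}; box has {4,5} → only 8 remains.
(7,7) = 4: row 7 has {1,2,3,5}; col 7 has {3,5,6,7,8,9}; box has {1,3,6,7,9}; main diagonal has {1,2,3,6,7,8,9} → only 4 remains.
(7,9) = 8: row 7 has {1,2,3,4,5}; col 9 has {1,4,5,6,9}; box has {1,3,4,6,7,9} → only 8 remains.
(8,1) = 8: row 8 has {1,3,4,6,7,9}; col 1 has {1,3,4,5,6,9}; box has {1,2,3,4,5,6} → only 8 remains.
(8,5) = 2: row 8 has {1,3,4,6,7,8,9}; col 5 has {1,3,7,8}; box has {1,3,4,5,8} → only 2 remains.
(8,8) = 5: row 8 has {1,2,3,4,6,7,8,9}; col 8 has {1,3,4,8}; box has {1,3,4,6,7,8,9}; main diagonal has {1,2,3,4,6,7,8,9} → only 5 remains.
(9,2) = 9: row 9 has {1,3,4,5,6,8}; col 2 has {1,2,3,6,7}; box has {1,2,3,4,5,6,8} → only 9 remains.
(9,3) = 7: row 9 has {1,3,4,5,6,8,9}; col 3 has {2,4,5,8,9}; box has {1,2,3,4,5,6,8,9} → only 7 remains.
(9,8) = 2: row 9 has {1,3,4,5,6,7,8,9}; col 8 has {1,3,4,5,8}; box has {1,3,4,5,6,7,8,9} → only 2 remains.
(2,7) = 2: row 2 has {1,3,4,5}; col 7 has {3,4,5,6,7,8,9}; box has {1,3,4,5,6,8,9} → only 2 remains.
(2,9) = 7: row 2 has {1,2,3,4,5}; col 9 has {1,4,5,6,8,9}; box has {1,2,3,4,5,6,8,9} → only 7 remains.
(3,4) = 7: row 3 has {1,2,3,4,6,8,9}; col 4 has {1,2,3,4,5,9}; box has {1,2,3,4} → only 7 remains.
(3,5) = 5: row 3 has {1,2,3,4,6,7,8,9}; col 5 has {1,2,3,7,8}; box has {1,2,3,4,7} → only 5 remains.
(4,2) = 4: row 4 has {3,5,8,9}; col 2 has {1,2,3,6,7,9}; box has {9} → only 4 remains.
(4,9) = 2: row 4 has {3,4,5,8,9}; col 9 has {1,4,5,6,7,8,9}; box has {4,5,8} → only 2 remains.
(5,1) = 2: row 5 has {4,5,6,7}; col 1 has {1,3,4,5,6,8,9}; box has {4,9} → only 2 remains.
(5,2) = 8: row 5 has {2,4,5,6,7}; col 2 has {1,2,3,4,6,7,9}; box has {2,4,9} → only 8 remains.
(5,7) = 1: row 5 has {2,4,5,6,7,8}; col 7 has {2,3,4,5,6,7,8,9}; box has {2,4,5,8} → only 1 remains.
(5,8) = 9: row 5 has {1,2,4,5,6,7,8}; col 8 has {1,2,3,4,5,8}; box has {1,2,4,5,8} → only 9 remains.
(6,2) = 5: row 6 has {1,2,8,9}; col 2 has {1,2,3,4,6,7,8,9}; box has {2,4,8,9} → only 5 remains.
(6,5) = 4: row 6 has {1,2,5,8,9}; col 5 has {1,2,3,5,7,8}; box has {1,2,3,5,6,7,8,9} → only 4 remains.
(6,9) = 3: row 6 has {1,2,4,5,8,9}; col 9 has {1,2,4,5,6,7,8,9}; box has {1,2,4,5,8,9} → only 3 remains.
(7,4) = 6: row 7 has {1,2,3,4,5,8}; col 4 has {1,2,3,4,5,7,9}; box has {1,2,3,4,5,8} → only 6 remains.
(7,5) = 9: row 7 has {1,2,3,4,5,6,8}; col 5 has {1,2,3,4,5,7,8}; box has {1,2,3,4,5,6,8} → only 9 remains.
(7,6) = 7: row 7 has {1,2,3,4,5,6,8,9}; col 6 has {1,2,3,4,5,6,8}; box has {1,2,3,4,5,6,8,9} → only 7 remains.
(2,4) = 8: row 2 has {1,2,3,4,5,7}; col 4 has {1,2,3,4,5,6,7,9}; box has {1,2,3,4,5,7} → only 8 remains.
(2,5) = 6: row 2 has {1,2,3,4,5,7,8}; col 5 has {1,2,3,4,5,7,8,9}; box has {1,2,3,4,5,7,8} → only 6 remains.
(2,6) = 9: row 2 has {1,2,3,4,5,6,7,8}; col 6 has {1,2,3,4,5,6,7,8}; box has {1,2,3,4,5,6,7,8} → only 9 remains.
(4,1) = 7: row 4 has {2,3,4,5,8,9}; col 1 has {1,2,3,4,5,6,8,9}; box has {2,4,5,8,9} → only 7 remains.
(4,8) = 6: row 4 has {2,3,4,5,7,8,9}; col 8 has {1,2,3,4,5,8,9}; box has {1,2,3,4,5,8,9} → only 6 remains.
(5,3) = 3: row 5 has {1,2,4,5,6,7,8,9}; col 3 has {2,4,5,7,8,9}; box has {2,4,5,7,8,9} → only 3 remains.
(6,3) = 6: row 6 has {1,2,3,4,5,8,9}; col 3 has {2,3,4,5,7,8,9}; box has {2,3,4,5,7,8,9} → only 6 remains.
(6,8) = 7: row 6 has {1,2,3,4,5,6,8,9}; col 8 has {1,2,3,4,5,6,8,9}; box has {1,2,3,4,5,6,8,9} → only 7 remains.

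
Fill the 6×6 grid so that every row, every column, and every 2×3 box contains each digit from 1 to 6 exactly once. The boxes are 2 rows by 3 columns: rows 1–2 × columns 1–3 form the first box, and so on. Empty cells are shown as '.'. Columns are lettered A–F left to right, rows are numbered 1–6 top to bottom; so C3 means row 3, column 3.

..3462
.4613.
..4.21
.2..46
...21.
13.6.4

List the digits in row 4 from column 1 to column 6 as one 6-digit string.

A1 = 5 (sole candidate).
B1 = 1 (sole candidate).
A2 = 2 (sole candidate).
F2 = 5 (sole candidate).
A4 = 3: row 4 has {2,4,6}; col 1 has {1,2,5}; box has {2,4} → only 3 remains.
D4 = 5: row 4 has {2,3,4,6}; col 4 has {1,2,4,6}; box has {1,2,4,6} → only 5 remains.
C5 = 5 (sole candidate).
F5 = 3 (sole candidate).
C6 = 2 (sole candidate).
E6 = 5 (sole candidate).
A3 = 6 (sole candidate).
B3 = 5 (sole candidate).
D3 = 3 (sole candidate).
C4 = 1: row 4 has {2,3,4,5,6}; col 3 has {2,3,4,5,6}; box has {2,3,4,5,6} → only 1 remains.

321546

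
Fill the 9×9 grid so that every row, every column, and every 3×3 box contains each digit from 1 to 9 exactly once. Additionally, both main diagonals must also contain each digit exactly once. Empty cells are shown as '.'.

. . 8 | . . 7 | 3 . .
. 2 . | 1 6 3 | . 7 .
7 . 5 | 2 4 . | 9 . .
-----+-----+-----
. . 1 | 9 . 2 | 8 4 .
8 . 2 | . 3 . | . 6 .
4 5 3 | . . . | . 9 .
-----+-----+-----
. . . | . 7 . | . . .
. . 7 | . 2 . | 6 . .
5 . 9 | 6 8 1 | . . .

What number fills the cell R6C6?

R1C4 = 5: row 1 has {3,7,8}; col 4 has {1,2,6,9}; box has {1,2,3,4,6,7} → only 5 remains.
R1C5 = 9: row 1 has {3,5,7,8}; col 5 has {2,3,4,6,7,8}; box has {1,2,3,4,5,6,7} → only 9 remains.
R2C1 = 9: row 2 has {1,2,3,6,7}; col 1 has {4,5,7,8}; box has {2,5,7,8} → only 9 remains.
R2C3 = 4: row 2 has {1,2,3,6,7,9}; col 3 has {1,2,3,5,7,8,9}; box has {2,5,7,8,9} → only 4 remains.
R2C7 = 5: row 2 has {1,2,3,4,6,7,9}; col 7 has {3,6,8,9}; box has {3,7,9} → only 5 remains.
R2C9 = 8: row 2 has {1,2,3,4,5,6,7,9}; col 9 has {}; box has {3,5,7,9} → only 8 remains.
R3C6 = 8: row 3 has {2,4,5,7,9}; col 6 has {1,2,3,7}; box has {1,2,3,4,5,6,7,9} → only 8 remains.
R3C8 = 1: row 3 has {2,4,5,7,8,9}; col 8 has {4,6,7,9}; box has {3,5,7,8,9} → only 1 remains.
R3C9 = 6: row 3 has {1,2,4,5,7,8,9}; col 9 has {8}; box has {1,3,5,7,8,9} → only 6 remains.
R4C1 = 6: row 4 has {1,2,4,8,9}; col 1 has {4,5,7,8,9}; box has {1,2,3,4,5,8} → only 6 remains.
R4C2 = 7: row 4 has {1,2,4,6,8,9}; col 2 has {2,5}; box has {1,2,3,4,5,6,8} → only 7 remains.
R4C5 = 5: row 4 has {1,2,4,6,7,8,9}; col 5 has {2,3,4,6,7,8,9}; box has {2,3,9} → only 5 remains.
R4C9 = 3: row 4 has {1,2,4,5,6,7,8,9}; col 9 has {6,8}; box has {4,6,8,9} → only 3 remains.
R5C2 = 9: row 5 has {2,3,6,8}; col 2 has {2,5,7}; box has {1,2,3,4,5,6,7,8} → only 9 remains.
R5C6 = 4: row 5 has {2,3,6,8,9}; col 6 has {1,2,3,7,8}; box has {2,3,5,9} → only 4 remains.
R6C4 = 8: row 6 has {3,4,5,9}; col 4 has {1,2,5,6,9}; box has {2,3,4,5,9}; anti-diagonal has {2,3,5,7,9} → only 8 remains.
R6C5 = 1: row 6 has {3,4,5,8,9}; col 5 has {2,3,4,5,6,7,8,9}; box has {2,3,4,5,8,9} → only 1 remains.
R6C6 = 6: row 6 has {1,3,4,5,8,9}; col 6 has {1,2,3,4,7,8}; box has {1,2,3,4,5,8,9}; main diagonal has {2,3,5,9} → only 6 remains.

6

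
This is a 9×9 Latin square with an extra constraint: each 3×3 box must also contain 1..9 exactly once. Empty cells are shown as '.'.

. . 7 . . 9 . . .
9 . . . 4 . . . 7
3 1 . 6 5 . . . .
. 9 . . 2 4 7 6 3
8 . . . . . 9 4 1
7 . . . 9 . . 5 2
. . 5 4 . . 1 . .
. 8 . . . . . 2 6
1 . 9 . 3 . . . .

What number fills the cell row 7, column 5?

row 4, column 1 = 5: row 4 has {2,3,4,6,7,9}; col 1 has {1,3,7,8,9}; box has {7,8,9} → only 5 remains.
row 4, column 3 = 1: row 4 has {2,3,4,5,6,7,9}; col 3 has {5,7,9}; box has {5,7,8,9} → only 1 remains.
row 4, column 4 = 8: row 4 has {1,2,3,4,5,6,7,9}; col 4 has {4,6}; box has {2,4,9} → only 8 remains.
row 6, column 7 = 8: row 6 has {2,5,7,9}; col 7 has {1,7,9}; box has {1,2,3,4,5,6,7,9} → only 8 remains.
row 8, column 1 = 4: row 8 has {2,6,8}; col 1 has {1,3,5,7,8,9}; box has {1,5,8,9} → only 4 remains.
row 8, column 3 = 3: row 8 has {2,4,6,8}; col 3 has {1,5,7,9}; box has {1,4,5,8,9} → only 3 remains.
row 8, column 7 = 5: row 8 has {2,3,4,6,8}; col 7 has {1,7,8,9}; box has {1,2,6} → only 5 remains.
row 9, column 7 = 4: row 9 has {1,3,9}; col 7 has {1,5,7,8,9}; box has {1,2,5,6} → only 4 remains.
row 9, column 9 = 8: row 9 has {1,3,4,9}; col 9 has {1,2,3,6,7}; box has {1,2,4,5,6} → only 8 remains.
row 3, column 7 = 2: row 3 has {1,3,5,6}; col 7 has {1,4,5,7,8,9}; box has {7} → only 2 remains.
row 7, column 9 = 9: row 7 has {1,4,5}; col 9 has {1,2,3,6,7,8}; box has {1,2,4,5,6,8} → only 9 remains.
row 9, column 8 = 7: row 9 has {1,3,4,8,9}; col 8 has {2,4,5,6}; box has {1,2,4,5,6,8,9} → only 7 remains.
row 3, column 9 = 4: row 3 has {1,2,3,5,6}; col 9 has {1,2,3,6,7,8,9}; box has {2,7} → only 4 remains.
row 7, column 8 = 3: row 7 has {1,4,5,9}; col 8 has {2,4,5,6,7}; box has {1,2,4,5,6,7,8,9} → only 3 remains.
row 1, column 9 = 5: row 1 has {7,9}; col 9 has {1,2,3,4,6,7,8,9}; box has {2,4,7} → only 5 remains.
row 3, column 3 = 8: row 3 has {1,2,3,4,5,6}; col 3 has {1,3,5,7,9}; box has {1,3,7,9} → only 8 remains.
row 3, column 6 = 7: row 3 has {1,2,3,4,5,6,8}; col 6 has {4,9}; box has {4,5,6,9} → only 7 remains.
row 3, column 8 = 9: row 3 has {1,2,3,4,5,6,7,8}; col 8 has {2,3,4,5,6,7}; box has {2,4,5,7} → only 9 remains.
row 8, column 6 = 1: row 8 has {2,3,4,5,6,8}; col 6 has {4,7,9}; box has {3,4} → only 1 remains.
row 8, column 5 = 7: row 8 has {1,2,3,4,5,6,8}; col 5 has {2,3,4,5,9}; box has {1,3,4} → only 7 remains.
row 5, column 5 = 6: row 5 has {1,4,8,9}; col 5 has {2,3,4,5,7,9}; box has {2,4,8,9} → only 6 remains.
row 6, column 6 = 3: row 6 has {2,5,7,8,9}; col 6 has {1,4,7,9}; box has {2,4,6,8,9} → only 3 remains.
row 7, column 5 = 8: row 7 has {1,3,4,5,9}; col 5 has {2,3,4,5,6,7,9}; box has {1,3,4,7} → only 8 remains.

8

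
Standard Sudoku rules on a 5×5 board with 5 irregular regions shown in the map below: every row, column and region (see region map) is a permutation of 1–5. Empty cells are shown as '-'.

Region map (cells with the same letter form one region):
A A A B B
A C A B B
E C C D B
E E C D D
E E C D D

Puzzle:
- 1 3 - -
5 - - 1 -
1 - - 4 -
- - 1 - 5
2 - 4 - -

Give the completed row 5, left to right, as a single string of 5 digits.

25431

row 1, column 1 = 4 (sole candidate).
row 1, column 5 = 2 (sole candidate).
row 2, column 3 = 2 (sole candidate).
row 3, column 3 = 5 (sole candidate).
row 3, column 5 = 3 (sole candidate).
row 4, column 1 = 3 (sole candidate).
row 4, column 2 = 4 (sole candidate).
row 4, column 4 = 2 (sole candidate).
row 5, column 2 = 5: row 5 has {2,4}; col 2 has {1,4}; region has {1,2,3,4} → only 5 remains.
row 5, column 4 = 3: row 5 has {2,4,5}; col 4 has {1,2,4}; region has {2,4,5} → only 3 remains.
row 5, column 5 = 1: row 5 has {2,3,4,5}; col 5 has {2,3,5}; region has {2,3,4,5} → only 1 remains.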